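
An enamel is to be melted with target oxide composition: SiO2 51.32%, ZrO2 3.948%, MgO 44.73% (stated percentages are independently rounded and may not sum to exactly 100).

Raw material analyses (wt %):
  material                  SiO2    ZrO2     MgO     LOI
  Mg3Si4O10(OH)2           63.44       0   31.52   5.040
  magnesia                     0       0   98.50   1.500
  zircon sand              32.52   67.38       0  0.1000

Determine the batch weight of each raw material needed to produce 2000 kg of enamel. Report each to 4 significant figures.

Batch per 2000 kg enamel:
  Mg3Si4O10(OH)2: 1558 kg
  magnesia: 409.7 kg
  zircon sand: 117.2 kg
Total batch = 2085 kg; LOI loss = 84.79 kg; yield = 95.93%

All arithmetic maintains exact precision all the way through; mid-chain values are displayed, rounded to 4 significant digits, when written out — each reported result takes exactly one rounding — all derived quantities, which include the yield, totals, net glass mass, ignition loss, the three compositions, are computed in exact precision, as quoted within question or answer, starting from the weights for 2000 kg of glass.
Oxide-by-oxide targets in 2000 kg enamel:
  SiO2: 51.32% × 2000 = 1026 kg
  ZrO2: 3.948% × 2000 = 78.96 kg
  MgO: 44.73% × 2000 = 894.6 kg
Verifying the oxide balance with the batch weights as given, against the basis in use (sums match the target masses once rounding is allowed for):
  SiO2: 1558·0.6344 + 117.2·0.3252 = 1027 kg (target 1026 kg)
  ZrO2: 117.2·0.6738 = 78.97 kg (target 78.96 kg)
  MgO: 1558·0.3152 + 409.7·0.9850 = 894.6 kg (target 894.6 kg)
Glass-mass bookkeeping: the batch minus its LOI: 2000 kg (summing oxide targets gives 2000 kg; versus the stated basis of 2000 kg — gaps are rounding artifacts).
Batch grand total — Σ batch = 2085 kg; ignition loss, Σ(batch × LOI) = 84.79 kg; as yield: glass ÷ batch → 95.93%.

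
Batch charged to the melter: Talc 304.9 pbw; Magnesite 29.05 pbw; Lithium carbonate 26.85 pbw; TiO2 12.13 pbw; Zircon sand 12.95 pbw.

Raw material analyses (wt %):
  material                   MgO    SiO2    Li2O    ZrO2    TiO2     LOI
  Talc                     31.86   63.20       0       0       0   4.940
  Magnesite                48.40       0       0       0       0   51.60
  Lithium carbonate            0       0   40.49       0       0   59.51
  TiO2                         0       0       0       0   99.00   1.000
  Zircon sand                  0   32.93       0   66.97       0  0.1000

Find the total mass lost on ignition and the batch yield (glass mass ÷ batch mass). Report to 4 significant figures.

LOI loss = 46.16 pbw; glass = 339.7 pbw; yield = 88.04%

The whole derivation runs at exact precision through every step; the intermediate values are displayed (rounded to 4 significant digits) across the worked steps — a single rounding completes each reported number; derived quantities, which include totals, net glass mass, LOI, the yield, five oxide percentages, are rebuilt in exact precision, as they appear in the problem or the answer, from the weighed amounts for 339.7 pbw of glass.
Material-by-material LOI:
  Talc: 304.9 × 0.04940 = 15.06 pbw
  Magnesite: 29.05 × 0.5160 = 14.99 pbw
  Lithium carbonate: 26.85 × 0.5951 = 15.98 pbw
  TiO2: 12.13 × 0.01000 = 0.1213 pbw
  Zircon sand: 12.95 × 0.001000 = 0.01295 pbw
Total LOI = 46.16 pbw
Glass = batch − LOI = 385.9 − 46.16 = 339.7 pbw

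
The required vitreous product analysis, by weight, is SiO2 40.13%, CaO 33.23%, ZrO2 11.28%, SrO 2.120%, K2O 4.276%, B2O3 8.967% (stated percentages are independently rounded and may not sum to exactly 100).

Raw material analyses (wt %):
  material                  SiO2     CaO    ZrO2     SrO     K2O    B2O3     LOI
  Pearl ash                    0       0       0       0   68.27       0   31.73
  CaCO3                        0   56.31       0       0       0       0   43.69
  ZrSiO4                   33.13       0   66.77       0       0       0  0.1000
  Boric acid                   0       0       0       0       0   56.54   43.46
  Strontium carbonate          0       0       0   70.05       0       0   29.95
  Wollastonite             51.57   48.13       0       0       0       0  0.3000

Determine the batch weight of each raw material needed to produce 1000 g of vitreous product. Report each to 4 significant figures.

Batch per 1000 g vitreous product:
  Pearl ash: 62.63 g
  CaCO3: 17.77 g
  ZrSiO4: 168.9 g
  Boric acid: 158.6 g
  Strontium carbonate: 30.26 g
  Wollastonite: 669.6 g
Total batch = 1108 g; LOI loss = 107.8 g; yield = 90.27%

Every computation holds exact precision all the way through. The intermediate values appear rounded to 4 significant digits in the working. A single rounding finalizes each reported number; the derived quantities, including ignition loss, totals, glass mass, the yield, six oxide percentages, are carried from the weighed amounts per 1000 g of glass in full precision precisely as stated by the problem or answer text.
The oxide mass targets at 1000 g vitreous product:
  SiO2: 40.13% × 1000 = 401.3 g
  CaO: 33.23% × 1000 = 332.3 g
  ZrO2: 11.28% × 1000 = 112.8 g
  SrO: 2.120% × 1000 = 21.20 g
  K2O: 4.276% × 1000 = 42.76 g
  B2O3: 8.967% × 1000 = 89.67 g
Oxide-by-oxide audit working from each reported weight, versus the basis set out (summed amounts equal target values inside rounding margins):
  SiO2: 168.9·0.3313 + 669.6·0.5157 = 401.3 g (target 401.3 g)
  CaO: 17.77·0.5631 + 669.6·0.4813 = 332.3 g (target 332.3 g)
  ZrO2: 168.9·0.6677 = 112.8 g (target 112.8 g)
  SrO: 30.26·0.7005 = 21.20 g (target 21.20 g)
  K2O: 62.63·0.6827 = 42.76 g (target 42.76 g)
  B2O3: 158.6·0.5654 = 89.67 g (target 89.67 g)
Glass-mass sanity pass: total batch − LOI = 1000 g (per-oxide target masses sum to 1000 g; with the basis standing at 1000 g — differing by rounding only).
Batch grand total — Σ batch = 1108 g; LOI loss = Σ batch·LOI = 107.8 g; yield: glass divided by total = 90.27%.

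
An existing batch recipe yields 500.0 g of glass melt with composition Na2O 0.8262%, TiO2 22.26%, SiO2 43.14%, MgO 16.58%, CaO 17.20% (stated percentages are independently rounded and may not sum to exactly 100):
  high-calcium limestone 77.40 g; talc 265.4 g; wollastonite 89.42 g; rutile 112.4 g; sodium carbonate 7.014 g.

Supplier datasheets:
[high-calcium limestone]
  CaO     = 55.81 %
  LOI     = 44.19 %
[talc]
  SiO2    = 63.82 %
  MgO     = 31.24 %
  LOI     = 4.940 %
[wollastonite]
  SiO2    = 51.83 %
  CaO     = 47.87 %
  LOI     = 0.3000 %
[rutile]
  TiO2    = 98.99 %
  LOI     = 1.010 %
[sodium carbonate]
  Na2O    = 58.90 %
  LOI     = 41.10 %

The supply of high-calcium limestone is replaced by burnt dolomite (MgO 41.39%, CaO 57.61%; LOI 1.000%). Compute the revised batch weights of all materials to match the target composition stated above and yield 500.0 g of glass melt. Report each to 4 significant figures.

Values along the way appear, rounded to 4 significant digits, between the steps. All internal work holds exact precision throughout — each reported value takes just one rounding; all derived quantities, which include totals, yield, five oxide percentages, ignition loss, glass mass, are recomputed at exact precision, as given in either problem or answer, from the weighed amounts on 500.0 g of glass.
Oxide mass targets, per 500.0 g glass melt:
  Na2O: 0.8262% × 500.0 = 4.131 g
  TiO2: 22.26% × 500.0 = 111.3 g
  SiO2: 43.14% × 500.0 = 215.7 g
  MgO: 16.58% × 500.0 = 82.90 g
  CaO: 17.20% × 500.0 = 86.00 g
Mass-balance tally per oxide working from each reported weight, per the basis as stated (oxide sums agree with the targets net of answer rounding effects):
  Na2O: 7.014·0.5890 = 4.131 g (target 4.131 g)
  TiO2: 112.4·0.9899 = 111.3 g (target 111.3 g)
  SiO2: 223.2·0.6382 + 141.3·0.5183 = 215.7 g (target 215.7 g)
  MgO: 31.83·0.4139 + 223.2·0.3124 = 82.90 g (target 82.90 g)
  CaO: 31.83·0.5761 + 141.3·0.4787 = 85.98 g (target 86.00 g)
Consistency of the glass mass: Σ batch − LOI loss = 500.0 g (oxide target masses add up to 500.0 g; against the stated basis, 500.0 g — a pure rounding effect).
Adding the batch up: Σ batch = 515.7 g; Σ batch·LOI gives LOI loss = 15.79 g; the yield ratio, glass ÷ batch: 96.94%.

Revised batch per 500.0 g glass melt:
  burnt dolomite: 31.83 g
  talc: 223.2 g
  wollastonite: 141.3 g
  rutile: 112.4 g
  sodium carbonate: 7.014 g
Total batch = 515.7 g; LOI loss = 15.79 g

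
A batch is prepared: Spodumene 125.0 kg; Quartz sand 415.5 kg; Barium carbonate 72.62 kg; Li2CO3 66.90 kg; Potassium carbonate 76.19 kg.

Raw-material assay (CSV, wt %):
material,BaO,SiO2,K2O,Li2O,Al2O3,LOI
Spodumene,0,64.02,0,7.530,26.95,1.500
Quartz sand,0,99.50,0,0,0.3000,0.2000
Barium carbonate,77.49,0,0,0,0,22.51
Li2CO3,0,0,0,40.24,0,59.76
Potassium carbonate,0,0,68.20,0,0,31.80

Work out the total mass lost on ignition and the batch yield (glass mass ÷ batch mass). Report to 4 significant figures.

LOI loss = 83.26 kg; glass = 672.9 kg; yield = 88.99%

The intermediate values are displayed, rounded to 4 significant figures, as written. The whole derivation holds full precision from first step to last. Each reported value is rounded once only — derived quantities, including glass mass, the totals, five oxide percentages, the yield, ignition loss, are carried using the weight values per 672.9 kg of glass at exact precision exactly as shown in question or answer.
Material-by-material LOI:
  Spodumene: 125.0 × 0.01500 = 1.875 kg
  Quartz sand: 415.5 × 0.002000 = 0.8310 kg
  Barium carbonate: 72.62 × 0.2251 = 16.35 kg
  Li2CO3: 66.90 × 0.5976 = 39.98 kg
  Potassium carbonate: 76.19 × 0.3180 = 24.23 kg
Total LOI = 83.26 kg
Glass = batch − LOI = 756.2 − 83.26 = 672.9 kg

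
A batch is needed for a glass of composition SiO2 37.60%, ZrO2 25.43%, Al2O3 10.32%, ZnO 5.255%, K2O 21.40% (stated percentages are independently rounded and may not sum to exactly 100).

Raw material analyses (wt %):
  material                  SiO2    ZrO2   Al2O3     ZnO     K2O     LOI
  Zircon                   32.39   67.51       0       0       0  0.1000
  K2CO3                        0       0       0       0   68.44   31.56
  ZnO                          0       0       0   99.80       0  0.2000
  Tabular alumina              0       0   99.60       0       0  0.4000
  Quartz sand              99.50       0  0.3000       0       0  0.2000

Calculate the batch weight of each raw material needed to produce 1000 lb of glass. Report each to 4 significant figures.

All internal work maintains exact precision through every step — working values are shown, with 4-significant-figure rounding, alongside each step; every reported result takes a single rounding. All derived quantities are computed from the batch weights on 1000 lb of glass in full float precision (ignition loss, the five compositions, net glass mass, totals, the yield), as quoted within the problem or the answer.
Target oxide masses per 1000 lb glass:
  SiO2: 37.60% × 1000 = 376.0 lb
  ZrO2: 25.43% × 1000 = 254.3 lb
  Al2O3: 10.32% × 1000 = 103.2 lb
  ZnO: 5.255% × 1000 = 52.55 lb
  K2O: 21.40% × 1000 = 214.0 lb
Oxide-by-oxide audit with the batch weights as given, on the stated basis (target by target, the sums agree net of answer rounding effects):
  SiO2: 376.7·0.3239 + 255.3·0.9950 = 376.0 lb (target 376.0 lb)
  ZrO2: 376.7·0.6751 = 254.3 lb (target 254.3 lb)
  Al2O3: 102.8·0.9960 + 255.3·0.003000 = 103.2 lb (target 103.2 lb)
  ZnO: 52.66·0.9980 = 52.55 lb (target 52.55 lb)
  K2O: 312.7·0.6844 = 214.0 lb (target 214.0 lb)
Glass mass check: Σ batch − LOI loss = 1000 lb (the Σ of target masses is 1000 lb; with the basis standing at 1000 lb — a pure rounding effect).
Total batch = Σ batch = 1100 lb; LOI removed, Σ of batch·LOI: 100.1 lb; as yield: glass ÷ batch → 90.90%.

Batch per 1000 lb glass:
  Zircon: 376.7 lb
  K2CO3: 312.7 lb
  ZnO: 52.66 lb
  Tabular alumina: 102.8 lb
  Quartz sand: 255.3 lb
Total batch = 1100 lb; LOI loss = 100.1 lb; yield = 90.90%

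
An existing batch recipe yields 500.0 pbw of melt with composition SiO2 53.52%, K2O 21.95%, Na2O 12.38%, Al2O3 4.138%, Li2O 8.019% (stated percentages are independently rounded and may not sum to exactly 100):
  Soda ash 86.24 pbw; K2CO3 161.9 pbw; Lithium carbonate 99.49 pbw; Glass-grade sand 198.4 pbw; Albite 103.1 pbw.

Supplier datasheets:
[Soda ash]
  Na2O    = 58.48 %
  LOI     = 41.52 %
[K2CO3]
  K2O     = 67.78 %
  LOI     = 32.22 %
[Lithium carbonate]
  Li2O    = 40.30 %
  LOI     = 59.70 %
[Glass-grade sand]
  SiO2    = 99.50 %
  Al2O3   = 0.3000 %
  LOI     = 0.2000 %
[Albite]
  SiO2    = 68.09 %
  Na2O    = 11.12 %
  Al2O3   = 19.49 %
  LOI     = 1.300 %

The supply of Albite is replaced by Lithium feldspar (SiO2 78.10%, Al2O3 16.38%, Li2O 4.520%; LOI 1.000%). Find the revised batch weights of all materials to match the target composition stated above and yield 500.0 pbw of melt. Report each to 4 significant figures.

Revised batch per 500.0 pbw melt:
  Soda ash: 105.8 pbw
  K2CO3: 161.9 pbw
  Lithium carbonate: 85.68 pbw
  Glass-grade sand: 172.3 pbw
  Lithium feldspar: 123.2 pbw
Total batch = 648.9 pbw; LOI loss = 148.8 pbw

Values along the way are displayed, rounded to 4 significant digits, as written — full precision is held in every operation; exactly one rounding is applied to every reported number — derived quantities (the five compositions, LOI, the yield, the totals, glass mass) are rebuilt at full precision starting from the weights on 500.0 pbw of glass exactly as printed in problem or answer.
Target oxide masses per 500.0 pbw melt:
  SiO2: 53.52% × 500.0 = 267.6 pbw
  K2O: 21.95% × 500.0 = 109.8 pbw
  Na2O: 12.38% × 500.0 = 61.90 pbw
  Al2O3: 4.138% × 500.0 = 20.69 pbw
  Li2O: 8.019% × 500.0 = 40.10 pbw
Mass-balance tally per oxide using the reported weights, under the basis named above (oxide sums agree with the targets exact up to rounding of places):
  SiO2: 172.3·0.9950 + 123.2·0.7810 = 267.7 pbw (target 267.6 pbw)
  K2O: 161.9·0.6778 = 109.7 pbw (target 109.8 pbw)
  Na2O: 105.8·0.5848 = 61.87 pbw (target 61.90 pbw)
  Al2O3: 172.3·0.003000 + 123.2·0.1638 = 20.70 pbw (target 20.69 pbw)
  Li2O: 85.68·0.4030 + 123.2·0.04520 = 40.10 pbw (target 40.10 pbw)
Glass mass check: total charge less LOI = 500.1 pbw (oxide target masses add up to 500.0 pbw; versus the stated basis of 500.0 pbw — differing by rounding only).
Total batch = Σ batch = 648.9 pbw; LOI loss = Σ batch·LOI = 148.8 pbw; the yield ratio, glass ÷ batch: 77.07%.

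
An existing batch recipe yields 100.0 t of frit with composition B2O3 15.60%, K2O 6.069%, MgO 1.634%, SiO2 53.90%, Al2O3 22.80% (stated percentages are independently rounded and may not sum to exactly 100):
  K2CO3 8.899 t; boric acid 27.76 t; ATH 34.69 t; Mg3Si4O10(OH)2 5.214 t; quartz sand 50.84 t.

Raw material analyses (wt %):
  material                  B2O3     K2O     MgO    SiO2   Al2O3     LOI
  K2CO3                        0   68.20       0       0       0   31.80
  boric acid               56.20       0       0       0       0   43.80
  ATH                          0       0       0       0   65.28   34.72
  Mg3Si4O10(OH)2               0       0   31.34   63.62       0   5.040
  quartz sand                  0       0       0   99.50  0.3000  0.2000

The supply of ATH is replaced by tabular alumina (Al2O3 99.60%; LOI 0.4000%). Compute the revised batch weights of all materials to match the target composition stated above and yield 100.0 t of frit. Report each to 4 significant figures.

Every computation maintains exact precision at all times; mid-chain values are displayed (rounded to 4 significant digits) as written. Each reported figure sees exactly one rounding. All derived quantities, which include the yield, five oxide percentages, glass mass, LOI, the totals, are re-derived at exact precision, as set out in problem or answer, starting from the weights per 100.0 t of glass.
Oxide mass targets, per 100.0 t frit:
  B2O3: 15.60% × 100.0 = 15.60 t
  K2O: 6.069% × 100.0 = 6.069 t
  MgO: 1.634% × 100.0 = 1.634 t
  SiO2: 53.90% × 100.0 = 53.90 t
  Al2O3: 22.80% × 100.0 = 22.80 t
Oxide-by-oxide audit applying the batch weights above, relative to the basis at hand (sums match the target masses modulo rounding of the values):
  B2O3: 27.76·0.5620 = 15.60 t (target 15.60 t)
  K2O: 8.899·0.6820 = 6.069 t (target 6.069 t)
  MgO: 5.214·0.3134 = 1.634 t (target 1.634 t)
  SiO2: 5.214·0.6362 + 50.84·0.9950 = 53.90 t (target 53.90 t)
  Al2O3: 22.74·0.9960 + 50.84·0.003000 = 22.80 t (target 22.80 t)
Glass mass check: net batch after ignition = 100.0 t (oxide target masses add up to 100.0 t; basis as stated: 100.0 t — gaps are rounding artifacts).
Batch total: Σ batch = 115.5 t; LOI loss = Σ batch·LOI = 15.44 t; yield, glass over the total, = 86.62%.

Revised batch per 100.0 t frit:
  K2CO3: 8.899 t
  boric acid: 27.76 t
  tabular alumina: 22.74 t
  Mg3Si4O10(OH)2: 5.214 t
  quartz sand: 50.84 t
Total batch = 115.5 t; LOI loss = 15.44 t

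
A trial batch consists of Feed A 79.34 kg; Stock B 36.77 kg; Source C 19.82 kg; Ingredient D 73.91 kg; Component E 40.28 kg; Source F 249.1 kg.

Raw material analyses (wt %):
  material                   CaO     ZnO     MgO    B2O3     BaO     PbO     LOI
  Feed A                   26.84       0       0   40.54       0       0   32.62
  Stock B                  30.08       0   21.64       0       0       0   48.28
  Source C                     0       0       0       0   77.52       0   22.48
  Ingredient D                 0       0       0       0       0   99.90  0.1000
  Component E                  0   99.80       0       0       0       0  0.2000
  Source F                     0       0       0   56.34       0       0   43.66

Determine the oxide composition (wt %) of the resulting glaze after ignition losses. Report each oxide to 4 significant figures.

Glass mass = 342.2 kg (batch 499.2 − LOI 157.0).
Composition: CaO 9.455%, ZnO 11.75%, MgO 2.325%, B2O3 50.41%, BaO 4.490%, PbO 21.58%

Mid-chain values appear rounded off to 4 significant figures between the steps. Every computation maintains full precision in every operation — every reported value is rounded a single time — derived quantities, including net glass mass, the yield, the totals, LOI, the six compositions, are carried starting from the weights on 342.2 kg of glass at exact precision, as they appear in problem or answer.
Delivered oxide masses:
  CaO: 79.34·0.2684 + 36.77·0.3008 = 32.36 kg
  ZnO: 40.28·0.9980 = 40.20 kg
  MgO: 36.77·0.2164 = 7.957 kg
  B2O3: 79.34·0.4054 + 249.1·0.5634 = 172.5 kg
  BaO: 19.82·0.7752 = 15.36 kg
  PbO: 73.91·0.9990 = 73.84 kg
LOI: 79.34·0.3262 + 36.77·0.4828 + 19.82·0.2248 + 73.91·0.001000 + 40.28·0.002000 + 249.1·0.4366 = 157.0 kg
Resulting glass, batch − LOI: 499.2 − 157.0 = 342.2 kg (equal to the oxide-mass sum)
each oxide over glass, ×100, is wt %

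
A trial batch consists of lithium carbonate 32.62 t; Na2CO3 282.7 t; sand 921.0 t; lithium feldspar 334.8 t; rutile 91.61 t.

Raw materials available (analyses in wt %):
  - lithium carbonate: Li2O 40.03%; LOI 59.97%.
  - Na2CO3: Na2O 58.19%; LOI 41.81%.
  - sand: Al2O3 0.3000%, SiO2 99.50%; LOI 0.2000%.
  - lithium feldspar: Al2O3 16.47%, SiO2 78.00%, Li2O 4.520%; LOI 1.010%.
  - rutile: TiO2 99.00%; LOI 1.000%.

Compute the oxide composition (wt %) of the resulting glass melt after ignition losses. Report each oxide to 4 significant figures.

Working values are shown rounded to 4 significant digits when written out; the whole derivation keeps exact precision all the way through; every reported result sees exactly one rounding. Derived quantities are carried in full precision (totals, glass mass, five oxide percentages, LOI, yield) from the weighed amounts on 1519 t of glass, precisely as stated by the problem or the answer.
Oxide-by-oxide delivered mass:
  Al2O3: 921.0·0.003000 + 334.8·0.1647 = 57.90 t
  SiO2: 921.0·0.9950 + 334.8·0.7800 = 1178 t
  TiO2: 91.61·0.9900 = 90.69 t
  Na2O: 282.7·0.5819 = 164.5 t
  Li2O: 32.62·0.4003 + 334.8·0.04520 = 28.19 t
LOI: 32.62·0.5997 + 282.7·0.4181 + 921.0·0.002000 + 334.8·0.01010 + 91.61·0.01000 = 143.9 t
Glass = total batch minus LOI = 1663 − 143.9 = 1519 t (equal to the oxide-mass sum)
wt % = 100 × oxide mass / glass mass

Glass mass = 1519 t (batch 1663 − LOI 143.9).
Composition: Al2O3 3.812%, SiO2 77.53%, TiO2 5.971%, Na2O 10.83%, Li2O 1.856%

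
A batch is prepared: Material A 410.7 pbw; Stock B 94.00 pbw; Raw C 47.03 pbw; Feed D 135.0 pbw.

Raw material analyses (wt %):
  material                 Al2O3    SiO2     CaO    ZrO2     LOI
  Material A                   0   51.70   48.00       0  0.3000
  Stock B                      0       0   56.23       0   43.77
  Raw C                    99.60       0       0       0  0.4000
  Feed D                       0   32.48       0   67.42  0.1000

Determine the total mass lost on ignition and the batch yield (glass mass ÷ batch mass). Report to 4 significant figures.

Values along the way appear with 4-significant-figure rounding across the worked steps; the working math holds full precision all the way through; a single rounding yields every reported result. All derived quantities (totals, the yield, four oxide percentages, LOI, glass mass) are rebuilt from the weighed amounts for 644.0 pbw of glass at full float precision exactly as shown in the problem or the answer.
Loss on ignition, line by line:
  Material A: 410.7 × 0.003000 = 1.232 pbw
  Stock B: 94.00 × 0.4377 = 41.14 pbw
  Raw C: 47.03 × 0.004000 = 0.1881 pbw
  Feed D: 135.0 × 0.001000 = 0.1350 pbw
Total LOI = 42.70 pbw
Glass = batch − LOI = 686.7 − 42.70 = 644.0 pbw

LOI loss = 42.70 pbw; glass = 644.0 pbw; yield = 93.78%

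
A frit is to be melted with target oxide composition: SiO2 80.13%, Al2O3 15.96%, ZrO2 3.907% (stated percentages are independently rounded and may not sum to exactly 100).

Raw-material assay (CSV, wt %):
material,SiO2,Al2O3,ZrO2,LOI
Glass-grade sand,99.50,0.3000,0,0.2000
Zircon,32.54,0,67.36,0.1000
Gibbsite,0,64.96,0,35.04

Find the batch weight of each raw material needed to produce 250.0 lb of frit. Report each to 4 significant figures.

All internal work runs at exact precision all the way through; values along the way are shown rounded off to 4 significant digits alongside each step. Exactly one rounding goes into every reported number. All derived quantities (ignition loss, the yield, totals, three oxide percentages, glass mass) are carried in exact precision starting from the weights per 250.0 lb of glass, exactly as shown in question or answer.
Oxide-by-oxide targets in 250.0 lb frit:
  SiO2: 80.13% × 250.0 = 200.3 lb
  Al2O3: 15.96% × 250.0 = 39.90 lb
  ZrO2: 3.907% × 250.0 = 9.768 lb
Oxide-by-oxide audit working from each reported weight, under the basis named above (each sum matches its target mass up to rounding of the answer):
  SiO2: 196.6·0.9950 + 14.50·0.3254 = 200.3 lb (target 200.3 lb)
  Al2O3: 196.6·0.003000 + 60.51·0.6496 = 39.90 lb (target 39.90 lb)
  ZrO2: 14.50·0.6736 = 9.767 lb (target 9.768 lb)
Glass-mass closure: whole batch net of LOI = 250.0 lb (per-oxide target masses sum to 250.0 lb; stated basis 250.0 lb — differing by rounding only).
Whole-batch sum: Σ batch = 271.6 lb; LOI loss = Σ batch·LOI = 21.61 lb; yield, glass over the total, = 92.04%.

Batch per 250.0 lb frit:
  Glass-grade sand: 196.6 lb
  Zircon: 14.50 lb
  Gibbsite: 60.51 lb
Total batch = 271.6 lb; LOI loss = 21.61 lb; yield = 92.04%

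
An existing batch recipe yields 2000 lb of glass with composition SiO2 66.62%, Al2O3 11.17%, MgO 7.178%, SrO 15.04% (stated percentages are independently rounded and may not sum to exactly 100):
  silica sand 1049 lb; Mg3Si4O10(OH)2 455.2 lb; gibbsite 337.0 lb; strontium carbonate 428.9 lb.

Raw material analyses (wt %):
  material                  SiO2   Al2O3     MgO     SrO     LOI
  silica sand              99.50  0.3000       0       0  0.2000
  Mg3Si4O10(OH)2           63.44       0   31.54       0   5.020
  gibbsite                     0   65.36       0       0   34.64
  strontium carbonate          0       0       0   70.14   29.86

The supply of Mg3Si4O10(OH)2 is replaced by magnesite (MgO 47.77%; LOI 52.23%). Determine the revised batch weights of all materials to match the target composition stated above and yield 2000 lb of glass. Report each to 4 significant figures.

Revised batch per 2000 lb glass:
  silica sand: 1339 lb
  magnesite: 300.5 lb
  gibbsite: 335.7 lb
  strontium carbonate: 428.9 lb
Total batch = 2404 lb; LOI loss = 404.0 lb

The whole derivation keeps full precision at all times — rounding to four significant figures governs every intermediate as displayed — each reported value is rounded exactly once — all derived quantities, which include glass mass, totals, yield, ignition loss, four oxide percentages, are carried in full float precision, precisely as stated by problem or answer, from the batch weights per 2000 lb of glass.
The oxide mass targets at 2000 lb glass:
  SiO2: 66.62% × 2000 = 1332 lb
  Al2O3: 11.17% × 2000 = 223.4 lb
  MgO: 7.178% × 2000 = 143.6 lb
  SrO: 15.04% × 2000 = 300.8 lb
Sums-versus-targets review from the weights as reported, versus the basis set out (delivered sums recover each target up to rounding of the answer):
  SiO2: 1339·0.9950 = 1332 lb (target 1332 lb)
  Al2O3: 1339·0.003000 + 335.7·0.6536 = 223.4 lb (target 223.4 lb)
  MgO: 300.5·0.4777 = 143.5 lb (target 143.6 lb)
  SrO: 428.9·0.7014 = 300.8 lb (target 300.8 lb)
Mass balance on the glass: net batch after ignition = 2000 lb (targets for the oxides total 2000 lb; against the stated basis, 2000 lb — rounding explains the deltas).
Batch total: Σ batch = 2404 lb; LOI loss = Σ batch·LOI = 404.0 lb; yield = glass ÷ total batch = 83.20%.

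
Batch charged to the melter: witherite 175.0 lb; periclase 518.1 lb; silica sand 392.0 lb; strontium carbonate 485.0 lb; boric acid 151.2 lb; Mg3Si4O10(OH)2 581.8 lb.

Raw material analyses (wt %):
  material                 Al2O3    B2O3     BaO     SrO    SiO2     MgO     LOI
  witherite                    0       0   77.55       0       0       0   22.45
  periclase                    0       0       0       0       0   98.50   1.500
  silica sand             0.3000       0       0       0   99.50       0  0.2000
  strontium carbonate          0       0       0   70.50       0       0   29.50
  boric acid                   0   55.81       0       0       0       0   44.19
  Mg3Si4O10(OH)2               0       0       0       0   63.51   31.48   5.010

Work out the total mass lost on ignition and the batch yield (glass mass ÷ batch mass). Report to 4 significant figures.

LOI loss = 286.9 lb; glass = 2016 lb; yield = 87.54%

The working math keeps full float precision throughout; in-progress results are displayed (rounded to four significant figures) within the worked lines — exactly one rounding is applied to every reported value; all derived quantities are computed at full float precision (glass mass, the totals, the six compositions, the yield, LOI) from the batch weights at 2016 lb of glass exactly as shown in either problem or answer.
LOI of each material in turn:
  witherite: 175.0 × 0.2245 = 39.29 lb
  periclase: 518.1 × 0.01500 = 7.771 lb
  silica sand: 392.0 × 0.002000 = 0.7840 lb
  strontium carbonate: 485.0 × 0.2950 = 143.1 lb
  boric acid: 151.2 × 0.4419 = 66.82 lb
  Mg3Si4O10(OH)2: 581.8 × 0.05010 = 29.15 lb
Total LOI = 286.9 lb
Glass = batch − LOI = 2303 − 286.9 = 2016 lb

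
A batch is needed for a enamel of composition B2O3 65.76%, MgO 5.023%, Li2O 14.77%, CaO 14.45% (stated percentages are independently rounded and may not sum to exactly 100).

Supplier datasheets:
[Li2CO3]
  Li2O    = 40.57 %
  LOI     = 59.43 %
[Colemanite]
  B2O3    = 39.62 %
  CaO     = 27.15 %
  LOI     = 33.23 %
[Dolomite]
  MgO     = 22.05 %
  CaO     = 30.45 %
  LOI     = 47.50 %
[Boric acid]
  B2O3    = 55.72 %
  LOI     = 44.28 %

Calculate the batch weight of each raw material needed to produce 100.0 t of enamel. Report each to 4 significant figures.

Batch per 100.0 t enamel:
  Li2CO3: 36.41 t
  Colemanite: 27.67 t
  Dolomite: 22.78 t
  Boric acid: 98.34 t
Total batch = 185.2 t; LOI loss = 85.20 t; yield = 54.00%

Full precision is kept in all steps. Values along the way are displayed rounded to four significant figures in the working; every reported value takes a single rounding — the derived quantities are computed at full precision (glass mass, totals, the yield, the four compositions, ignition loss) from the weighed amounts on 100.0 t of glass, exactly as shown in the problem or answer text.
Oxide mass targets, per 100.0 t enamel:
  B2O3: 65.76% × 100.0 = 65.76 t
  MgO: 5.023% × 100.0 = 5.023 t
  Li2O: 14.77% × 100.0 = 14.77 t
  CaO: 14.45% × 100.0 = 14.45 t
Balance tally, oxide-wise, per the reported batch figures, under the basis named above (delivered sums recover each target within answer rounding):
  B2O3: 27.67·0.3962 + 98.34·0.5572 = 65.76 t (target 65.76 t)
  MgO: 22.78·0.2205 = 5.023 t (target 5.023 t)
  Li2O: 36.41·0.4057 = 14.77 t (target 14.77 t)
  CaO: 27.67·0.2715 + 22.78·0.3045 = 14.45 t (target 14.45 t)
The glass-mass cross-check: the batch minus its LOI: 100.0 t (summing oxide targets gives 100.0 t; the stated basis being 100.0 t — rounding explains the deltas).
Summing the batch: Σ batch = 185.2 t; LOI loss = Σ batch·LOI = 85.20 t; as yield: glass ÷ batch → 54.00%.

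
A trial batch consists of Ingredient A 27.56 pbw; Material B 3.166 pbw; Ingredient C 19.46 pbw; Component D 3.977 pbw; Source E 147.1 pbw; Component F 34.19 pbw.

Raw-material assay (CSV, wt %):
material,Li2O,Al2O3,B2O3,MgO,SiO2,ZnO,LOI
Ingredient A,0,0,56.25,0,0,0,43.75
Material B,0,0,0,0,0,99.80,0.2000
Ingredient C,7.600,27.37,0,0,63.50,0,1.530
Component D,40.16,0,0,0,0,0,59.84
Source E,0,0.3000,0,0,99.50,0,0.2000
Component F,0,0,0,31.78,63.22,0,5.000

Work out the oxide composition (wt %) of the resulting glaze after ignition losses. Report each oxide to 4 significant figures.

Each numeric step maintains exact precision at each step; working values are printed (rounded to four significant digits) when written out — each reported figure takes just one rounding — all derived quantities, including yield, LOI, glass mass, the six compositions, totals, are re-derived starting from the weights per 218.7 pbw of glass in exact precision as written in question or answer.
Oxide masses out of the charge:
  Li2O: 19.46·0.07600 + 3.977·0.4016 = 3.076 pbw
  Al2O3: 19.46·0.2737 + 147.1·0.003000 = 5.768 pbw
  B2O3: 27.56·0.5625 = 15.50 pbw
  MgO: 34.19·0.3178 = 10.87 pbw
  SiO2: 19.46·0.6350 + 147.1·0.9950 + 34.19·0.6322 = 180.3 pbw
  ZnO: 3.166·0.9980 = 3.160 pbw
LOI: 27.56·0.4375 + 3.166·0.002000 + 19.46·0.01530 + 3.977·0.5984 + 147.1·0.002000 + 34.19·0.05000 = 16.75 pbw
batch − LOI leaves glass = 235.5 − 16.75 = 218.7 pbw (equal to the oxide-mass sum)
oxide / glass × 100 gives the wt %

Glass mass = 218.7 pbw (batch 235.5 − LOI 16.75).
Composition: Li2O 1.406%, Al2O3 2.637%, B2O3 7.088%, MgO 4.968%, SiO2 82.46%, ZnO 1.445%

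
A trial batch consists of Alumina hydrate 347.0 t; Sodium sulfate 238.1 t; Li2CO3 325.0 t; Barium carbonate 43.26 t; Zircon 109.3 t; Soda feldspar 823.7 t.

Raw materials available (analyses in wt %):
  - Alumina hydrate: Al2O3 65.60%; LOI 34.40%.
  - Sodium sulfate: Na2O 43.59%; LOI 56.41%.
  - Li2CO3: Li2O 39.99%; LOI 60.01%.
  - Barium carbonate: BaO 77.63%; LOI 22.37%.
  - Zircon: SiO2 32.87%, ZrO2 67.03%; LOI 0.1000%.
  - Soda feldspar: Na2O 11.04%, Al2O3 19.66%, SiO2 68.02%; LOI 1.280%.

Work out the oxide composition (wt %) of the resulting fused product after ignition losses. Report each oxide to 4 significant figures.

Mid-chain values are shown with 4-significant-digit rounding in the printout — every computation maintains full float precision throughout; every reported value undergoes a single rounding — all derived quantities, which include yield, ignition loss, the totals, the six compositions, glass mass, are carried at full precision, as written in the problem or answer text, starting from the weights at 1417 t of glass.
What the batch supplies per oxide:
  Na2O: 238.1·0.4359 + 823.7·0.1104 = 194.7 t
  Li2O: 325.0·0.3999 = 130.0 t
  Al2O3: 347.0·0.6560 + 823.7·0.1966 = 389.6 t
  SiO2: 109.3·0.3287 + 823.7·0.6802 = 596.2 t
  ZrO2: 109.3·0.6703 = 73.26 t
  BaO: 43.26·0.7763 = 33.58 t
LOI: 347.0·0.3440 + 238.1·0.5641 + 325.0·0.6001 + 43.26·0.2237 + 109.3·0.001000 + 823.7·0.01280 = 469.0 t
Net of LOI, the glass mass = 1886 − 469.0 = 1417 t (consistent with Σ oxide mass)
wt %: oxide over glass, times 100

Glass mass = 1417 t (batch 1886 − LOI 469.0).
Composition: Na2O 13.74%, Li2O 9.170%, Al2O3 27.49%, SiO2 42.07%, ZrO2 5.169%, BaO 2.369%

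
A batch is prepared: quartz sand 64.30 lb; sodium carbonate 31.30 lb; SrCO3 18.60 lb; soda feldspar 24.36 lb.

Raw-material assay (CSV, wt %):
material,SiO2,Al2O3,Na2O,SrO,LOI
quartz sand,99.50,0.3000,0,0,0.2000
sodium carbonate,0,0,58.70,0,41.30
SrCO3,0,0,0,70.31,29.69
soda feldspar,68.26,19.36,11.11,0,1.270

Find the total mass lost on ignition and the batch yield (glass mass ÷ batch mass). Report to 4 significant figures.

Working values are printed (rounded to four significant digits) within the worked lines; the whole derivation holds full float precision at each step — a single rounding yields every reported value; the derived quantities, including net glass mass, totals, ignition loss, the four compositions, yield, are carried using the weight values per 119.7 lb of glass in exact precision precisely as stated by problem or answer.
Ignition loss by material:
  quartz sand: 64.30 × 0.002000 = 0.1286 lb
  sodium carbonate: 31.30 × 0.4130 = 12.93 lb
  SrCO3: 18.60 × 0.2969 = 5.522 lb
  soda feldspar: 24.36 × 0.01270 = 0.3094 lb
Total LOI = 18.89 lb
Glass = batch − LOI = 138.6 − 18.89 = 119.7 lb

LOI loss = 18.89 lb; glass = 119.7 lb; yield = 86.37%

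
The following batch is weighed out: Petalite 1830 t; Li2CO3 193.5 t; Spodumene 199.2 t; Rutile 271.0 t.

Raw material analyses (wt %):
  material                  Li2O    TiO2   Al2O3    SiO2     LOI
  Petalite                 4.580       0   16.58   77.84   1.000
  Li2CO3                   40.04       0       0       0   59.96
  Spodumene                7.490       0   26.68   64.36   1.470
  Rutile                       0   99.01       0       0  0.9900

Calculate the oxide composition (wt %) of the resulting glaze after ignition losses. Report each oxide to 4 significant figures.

Glass mass = 2354 t (batch 2494 − LOI 139.9).
Composition: Li2O 7.486%, TiO2 11.40%, Al2O3 15.15%, SiO2 65.97%

The intermediate values are displayed, rounded to 4 significant figures, at each printed step; the working math holds full float precision from start to finish — exactly one rounding is applied to every reported figure — all derived quantities are computed in exact precision (the yield, LOI, the totals, the four compositions, net glass mass) from the batch weights at 2354 t of glass, exactly as shown in the problem or answer text.
What the batch supplies per oxide:
  Li2O: 1830·0.04580 + 193.5·0.4004 + 199.2·0.07490 = 176.2 t
  TiO2: 271.0·0.9901 = 268.3 t
  Al2O3: 1830·0.1658 + 199.2·0.2668 = 356.6 t
  SiO2: 1830·0.7784 + 199.2·0.6436 = 1553 t
LOI: 1830·0.01000 + 193.5·0.5996 + 199.2·0.01470 + 271.0·0.009900 = 139.9 t
batch − LOI leaves glass = 2494 − 139.9 = 2354 t (= the summed oxide contributions)
wt %: oxide over glass, times 100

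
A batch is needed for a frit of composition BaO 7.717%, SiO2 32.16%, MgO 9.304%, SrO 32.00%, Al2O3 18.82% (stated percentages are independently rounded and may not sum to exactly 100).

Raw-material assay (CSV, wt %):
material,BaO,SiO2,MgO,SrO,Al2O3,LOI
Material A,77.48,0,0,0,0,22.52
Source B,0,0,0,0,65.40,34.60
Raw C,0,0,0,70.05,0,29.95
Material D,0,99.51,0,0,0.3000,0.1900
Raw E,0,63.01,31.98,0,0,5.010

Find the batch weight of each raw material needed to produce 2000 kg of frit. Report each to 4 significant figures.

Exact precision is kept at every stage; in-progress results are displayed, rounded to four significant figures, between the steps. A single rounding yields every reported value — derived quantities, which include yield, totals, five oxide percentages, glass mass, LOI, are rebuilt at full float precision, as set out in problem or answer, using the weight values for 2000 kg of glass.
Oxide mass targets, per 2000 kg frit:
  BaO: 7.717% × 2000 = 154.3 kg
  SiO2: 32.16% × 2000 = 643.2 kg
  MgO: 9.304% × 2000 = 186.1 kg
  SrO: 32.00% × 2000 = 640.0 kg
  Al2O3: 18.82% × 2000 = 376.4 kg
Verifying the oxide balance from the weights as reported, relative to the basis at hand (oxide sums agree with the targets net of answer rounding effects):
  BaO: 199.2·0.7748 = 154.3 kg (target 154.3 kg)
  SiO2: 277.9·0.9951 + 581.9·0.6301 = 643.2 kg (target 643.2 kg)
  MgO: 581.9·0.3198 = 186.1 kg (target 186.1 kg)
  SrO: 913.6·0.7005 = 640.0 kg (target 640.0 kg)
  Al2O3: 574.3·0.6540 + 277.9·0.003000 = 376.4 kg (target 376.4 kg)
Glass-mass bookkeeping: total charge less LOI = 2000 kg (the targets, summed, come to 2000 kg; stated basis 2000 kg — any gap is answer rounding).
Whole-batch sum: Σ batch = 2547 kg; Σ batch·LOI gives LOI loss = 546.9 kg; yield: glass divided by total = 78.53%.

Batch per 2000 kg frit:
  Material A: 199.2 kg
  Source B: 574.3 kg
  Raw C: 913.6 kg
  Material D: 277.9 kg
  Raw E: 581.9 kg
Total batch = 2547 kg; LOI loss = 546.9 kg; yield = 78.53%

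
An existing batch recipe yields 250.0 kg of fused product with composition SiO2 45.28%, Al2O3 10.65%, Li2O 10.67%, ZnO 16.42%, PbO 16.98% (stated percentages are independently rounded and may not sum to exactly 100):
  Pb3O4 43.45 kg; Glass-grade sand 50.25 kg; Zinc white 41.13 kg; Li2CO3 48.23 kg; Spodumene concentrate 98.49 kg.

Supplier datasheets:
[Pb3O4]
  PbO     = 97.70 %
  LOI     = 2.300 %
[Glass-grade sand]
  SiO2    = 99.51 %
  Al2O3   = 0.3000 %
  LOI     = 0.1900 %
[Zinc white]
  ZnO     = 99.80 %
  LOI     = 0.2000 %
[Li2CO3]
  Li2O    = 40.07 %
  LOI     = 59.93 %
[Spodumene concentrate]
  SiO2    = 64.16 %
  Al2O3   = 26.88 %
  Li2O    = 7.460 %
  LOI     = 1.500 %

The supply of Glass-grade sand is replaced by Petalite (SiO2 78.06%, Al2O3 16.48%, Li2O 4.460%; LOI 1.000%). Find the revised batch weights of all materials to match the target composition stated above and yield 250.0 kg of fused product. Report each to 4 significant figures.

Revised batch per 250.0 kg fused product:
  Pb3O4: 43.45 kg
  Petalite: 128.2 kg
  Zinc white: 41.13 kg
  Li2CO3: 48.49 kg
  Spodumene concentrate: 20.45 kg
Total batch = 281.7 kg; LOI loss = 31.73 kg

In-progress results are printed (rounded to 4 significant digits) in the working; full float precision is kept all the way through — each reported result receives exactly one rounding. The derived quantities, which include glass mass, totals, five oxide percentages, the yield, LOI, are recomputed in full precision, as given in problem or answer, using the weight values on 250.0 kg of glass.
Target oxide masses per 250.0 kg fused product:
  SiO2: 45.28% × 250.0 = 113.2 kg
  Al2O3: 10.65% × 250.0 = 26.62 kg
  Li2O: 10.67% × 250.0 = 26.68 kg
  ZnO: 16.42% × 250.0 = 41.05 kg
  PbO: 16.98% × 250.0 = 42.45 kg
Checking each oxide sum working from each reported weight, per the basis as stated (sums match the target masses exact up to rounding of places):
  SiO2: 128.2·0.7806 + 20.45·0.6416 = 113.2 kg (target 113.2 kg)
  Al2O3: 128.2·0.1648 + 20.45·0.2688 = 26.62 kg (target 26.62 kg)
  Li2O: 128.2·0.04460 + 48.49·0.4007 + 20.45·0.07460 = 26.67 kg (target 26.68 kg)
  ZnO: 41.13·0.9980 = 41.05 kg (target 41.05 kg)
  PbO: 43.45·0.9770 = 42.45 kg (target 42.45 kg)
Glass-mass bookkeeping: the batch minus its LOI: 250.0 kg (the Σ of target masses is 250.0 kg; basis as stated: 250.0 kg — gaps are rounding artifacts).
Adding the batch up: Σ batch = 281.7 kg; ignition loss, Σ(batch × LOI) = 31.73 kg; the yield ratio, glass ÷ batch: 88.74%.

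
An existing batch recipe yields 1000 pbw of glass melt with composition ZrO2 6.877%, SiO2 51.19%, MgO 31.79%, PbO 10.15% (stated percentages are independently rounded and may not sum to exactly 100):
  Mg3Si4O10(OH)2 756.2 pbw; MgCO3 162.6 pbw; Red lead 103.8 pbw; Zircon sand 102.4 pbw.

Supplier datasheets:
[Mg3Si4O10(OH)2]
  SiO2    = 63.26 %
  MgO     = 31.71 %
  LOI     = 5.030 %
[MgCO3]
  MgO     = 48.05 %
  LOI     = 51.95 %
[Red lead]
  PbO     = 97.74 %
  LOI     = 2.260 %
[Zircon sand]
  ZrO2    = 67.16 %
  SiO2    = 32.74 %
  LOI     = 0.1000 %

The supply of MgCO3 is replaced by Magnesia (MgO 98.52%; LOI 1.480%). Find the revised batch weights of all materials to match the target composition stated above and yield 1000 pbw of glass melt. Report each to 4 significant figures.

Mid-chain values appear (rounded to 4 significant figures) across the worked steps; every computation keeps exact precision at all times. Every reported figure takes a single rounding; the derived quantities (yield, the four compositions, LOI, the totals, net glass mass) are carried from the batch weights on 1000 pbw of glass in exact precision as set out in problem or answer.
The oxide mass targets at 1000 pbw glass melt:
  ZrO2: 6.877% × 1000 = 68.77 pbw
  SiO2: 51.19% × 1000 = 511.9 pbw
  MgO: 31.79% × 1000 = 317.9 pbw
  PbO: 10.15% × 1000 = 101.5 pbw
Sums-versus-targets review per the reported batch figures, for the quoted basis mass (sum by sum, the targets are met net of answer rounding effects):
  ZrO2: 102.4·0.6716 = 68.77 pbw (target 68.77 pbw)
  SiO2: 756.2·0.6326 + 102.4·0.3274 = 511.9 pbw (target 511.9 pbw)
  MgO: 756.2·0.3171 + 79.28·0.9852 = 317.9 pbw (target 317.9 pbw)
  PbO: 103.8·0.9774 = 101.5 pbw (target 101.5 pbw)
Glass-mass sanity pass: whole batch net of LOI = 1000 pbw (targets for the oxides total 1000 pbw; the stated basis being 1000 pbw — rounding explains the deltas).
Batch grand total — Σ batch = 1042 pbw; Σ batch·LOI gives LOI loss = 41.66 pbw; yield: glass divided by total = 96.00%.

Revised batch per 1000 pbw glass melt:
  Mg3Si4O10(OH)2: 756.2 pbw
  Magnesia: 79.28 pbw
  Red lead: 103.8 pbw
  Zircon sand: 102.4 pbw
Total batch = 1042 pbw; LOI loss = 41.66 pbw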